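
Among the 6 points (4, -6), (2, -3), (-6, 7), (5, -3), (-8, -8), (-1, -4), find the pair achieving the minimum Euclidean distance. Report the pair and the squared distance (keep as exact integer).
Pair = ((2, -3), (5, -3)); squared distance = 9

Compute all C(6, 2) = 15 pairwise squared distances (x_i − x_j)² + (y_i − y_j)². The minimum is 9, attained by the pair ((2, -3), (5, -3)).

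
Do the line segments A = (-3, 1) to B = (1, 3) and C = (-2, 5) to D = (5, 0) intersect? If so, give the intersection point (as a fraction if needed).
Yes; intersection at (15/17, 50/17) (t = 33/34 on AB, s = 7/17 on CD)

Parametrize AB as A + t(B − A) = (-3 + 4 t, 1 + 2 t) and CD as C + s(D − C) = (-2 + 7 s, 5 + -5 s). Solve the linear system for (t, s). Determinant = 34 ≠ 0, so a unique intersection of the containing lines exists. Solution: t = 33/34, s = 7/17 — both in [0, 1], so the segments cross. Intersection point: (15/17, 50/17).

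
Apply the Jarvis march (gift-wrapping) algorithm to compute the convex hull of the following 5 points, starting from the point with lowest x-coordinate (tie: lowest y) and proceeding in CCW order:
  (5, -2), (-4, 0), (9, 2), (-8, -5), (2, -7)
Hull (CCW) = [(-8, -5), (2, -7), (9, 2), (-4, 0)]

Jarvis march: at each step, from the current hull vertex p, select the next vertex q as the point such that every other point lies strictly to the left of (or on) the directed line p → q. (Equivalently: for every other point r, the cross product (q − p) × (r − p) ≥ 0.)
Starting point (lowest x, tie lowest y): (-8, -5). Wrap until returning to start. Resulting hull: (-8, -5), (2, -7), (9, 2), (-4, 0).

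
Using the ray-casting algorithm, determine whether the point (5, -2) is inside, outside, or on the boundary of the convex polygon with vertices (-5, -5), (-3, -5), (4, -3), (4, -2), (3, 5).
The point (5, -2) lies strictly outside the polygon

Cast a horizontal ray to the right from the query point and count how many polygon edges it crosses (each edge strictly once or zero times, handled with the usual half-open convention). 
Parity of crossings → even ⇒ outside.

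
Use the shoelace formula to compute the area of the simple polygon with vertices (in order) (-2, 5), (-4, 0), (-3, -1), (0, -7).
Area = 31/2

Shoelace formula: Area = (1/2) |Σ_i (x_i · y_{i+1} − x_{i+1} · y_i)| (indices mod n). Compute each cross term:
  (-2)(0) − (-4)(5) = 20
  (-4)(-1) − (-3)(0) = 4
  (-3)(-7) − (0)(-1) = 21
  (0)(5) − (-2)(-7) = -14
Sum = 31, so (signed) Area = 31/2 = 31/2, |Area| = 31/2.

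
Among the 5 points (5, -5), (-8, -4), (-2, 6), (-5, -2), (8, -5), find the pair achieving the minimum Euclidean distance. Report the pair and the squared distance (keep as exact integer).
Pair = ((5, -5), (8, -5)); squared distance = 9

Compute all C(5, 2) = 10 pairwise squared distances (x_i − x_j)² + (y_i − y_j)². The minimum is 9, attained by the pair ((5, -5), (8, -5)).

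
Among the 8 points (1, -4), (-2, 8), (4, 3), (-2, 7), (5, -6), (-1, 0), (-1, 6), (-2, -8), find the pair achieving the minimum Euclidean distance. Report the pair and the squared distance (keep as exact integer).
Pair = ((-2, 8), (-2, 7)); squared distance = 1

Compute all C(8, 2) = 28 pairwise squared distances (x_i − x_j)² + (y_i − y_j)². The minimum is 1, attained by the pair ((-2, 8), (-2, 7)).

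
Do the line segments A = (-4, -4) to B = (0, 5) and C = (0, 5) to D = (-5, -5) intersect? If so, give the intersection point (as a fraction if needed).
Yes; intersection at (0, 5) (t = 1 on AB, s = 0 on CD)

Parametrize AB as A + t(B − A) = (-4 + 4 t, -4 + 9 t) and CD as C + s(D − C) = (0 + -5 s, 5 + -10 s). Solve the linear system for (t, s). Determinant = -5 ≠ 0, so a unique intersection of the containing lines exists. Solution: t = 1, s = 0 — both in [0, 1], so the segments cross. Intersection point: (0, 5).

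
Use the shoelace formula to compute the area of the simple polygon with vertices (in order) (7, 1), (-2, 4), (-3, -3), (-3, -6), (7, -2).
Area = 63

Shoelace formula: Area = (1/2) |Σ_i (x_i · y_{i+1} − x_{i+1} · y_i)| (indices mod n). Compute each cross term:
  (7)(4) − (-2)(1) = 30
  (-2)(-3) − (-3)(4) = 18
  (-3)(-6) − (-3)(-3) = 9
  (-3)(-2) − (7)(-6) = 48
  (7)(1) − (7)(-2) = 21
Sum = 126, so (signed) Area = 126/2 = 63, |Area| = 63.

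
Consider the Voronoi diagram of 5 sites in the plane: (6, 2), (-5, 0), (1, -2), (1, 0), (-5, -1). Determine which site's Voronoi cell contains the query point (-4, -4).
Nearest site = (-5, -1)

The Voronoi cell of site s contains exactly those query points closer to s than to any other site. Compute squared distances from q = (-4, -4) to each site:
  (-5 − -4)² + (-1 − -4)² = 10
  (-5 − -4)² + (0 − -4)² = 17
  (1 − -4)² + (-2 − -4)² = 29
  (1 − -4)² + (0 − -4)² = 41
  (6 − -4)² + (2 − -4)² = 136
Minimum is attained by (-5, -1), so q lies in its Voronoi cell.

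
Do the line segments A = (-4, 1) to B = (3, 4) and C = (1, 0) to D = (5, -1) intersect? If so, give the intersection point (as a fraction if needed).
No (intersection of containing lines falls outside at least one segment)

Parametrize and solve: t = 1/19, s = -22/19. At least one of these is outside [0, 1], so the segments do not intersect.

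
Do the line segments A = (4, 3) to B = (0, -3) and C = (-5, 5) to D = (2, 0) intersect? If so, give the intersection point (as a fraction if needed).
Yes; intersection at (2, 0) (t = 1/2 on AB, s = 1 on CD)

Parametrize AB as A + t(B − A) = (4 + -4 t, 3 + -6 t) and CD as C + s(D − C) = (-5 + 7 s, 5 + -5 s). Solve the linear system for (t, s). Determinant = -62 ≠ 0, so a unique intersection of the containing lines exists. Solution: t = 1/2, s = 1 — both in [0, 1], so the segments cross. Intersection point: (2, 0).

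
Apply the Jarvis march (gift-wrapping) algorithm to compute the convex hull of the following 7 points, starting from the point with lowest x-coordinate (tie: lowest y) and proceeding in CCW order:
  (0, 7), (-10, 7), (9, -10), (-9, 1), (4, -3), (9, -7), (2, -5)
Hull (CCW) = [(-10, 7), (-9, 1), (9, -10), (9, -7), (0, 7)]

Jarvis march: at each step, from the current hull vertex p, select the next vertex q as the point such that every other point lies strictly to the left of (or on) the directed line p → q. (Equivalently: for every other point r, the cross product (q − p) × (r − p) ≥ 0.)
Starting point (lowest x, tie lowest y): (-10, 7). Wrap until returning to start. Resulting hull: (-10, 7), (-9, 1), (9, -10), (9, -7), (0, 7).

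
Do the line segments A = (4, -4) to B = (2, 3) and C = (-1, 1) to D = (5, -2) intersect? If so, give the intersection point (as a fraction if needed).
Yes; intersection at (19/6, -13/12) (t = 5/12 on AB, s = 25/36 on CD)

Parametrize AB as A + t(B − A) = (4 + -2 t, -4 + 7 t) and CD as C + s(D − C) = (-1 + 6 s, 1 + -3 s). Solve the linear system for (t, s). Determinant = 36 ≠ 0, so a unique intersection of the containing lines exists. Solution: t = 5/12, s = 25/36 — both in [0, 1], so the segments cross. Intersection point: (19/6, -13/12).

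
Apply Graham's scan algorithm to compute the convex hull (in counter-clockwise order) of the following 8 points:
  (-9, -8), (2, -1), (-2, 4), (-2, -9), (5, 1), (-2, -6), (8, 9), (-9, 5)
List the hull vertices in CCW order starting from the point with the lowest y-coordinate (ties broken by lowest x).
Hull (CCW) = [(-2, -9), (5, 1), (8, 9), (-9, 5), (-9, -8)]

Graham scan procedure:
  1. Find the pivot p₀ = point with lowest y (tie → lowest x): (-2, -9).
  2. Sort the remaining points by polar angle around p₀.
  3. Walk through sorted points, maintaining a stack; pop the top while the last three entries make a non-left turn (cross product ≤ 0).
  4. Final stack is the convex hull in CCW order: (-2, -9), (5, 1), (8, 9), (-9, 5), (-9, -8).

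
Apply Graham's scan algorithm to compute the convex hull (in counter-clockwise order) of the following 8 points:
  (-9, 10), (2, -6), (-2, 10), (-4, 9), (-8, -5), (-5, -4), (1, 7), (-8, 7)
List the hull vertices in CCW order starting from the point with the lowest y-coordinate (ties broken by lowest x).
Hull (CCW) = [(2, -6), (1, 7), (-2, 10), (-9, 10), (-8, -5)]

Graham scan procedure:
  1. Find the pivot p₀ = point with lowest y (tie → lowest x): (2, -6).
  2. Sort the remaining points by polar angle around p₀.
  3. Walk through sorted points, maintaining a stack; pop the top while the last three entries make a non-left turn (cross product ≤ 0).
  4. Final stack is the convex hull in CCW order: (2, -6), (1, 7), (-2, 10), (-9, 10), (-8, -5).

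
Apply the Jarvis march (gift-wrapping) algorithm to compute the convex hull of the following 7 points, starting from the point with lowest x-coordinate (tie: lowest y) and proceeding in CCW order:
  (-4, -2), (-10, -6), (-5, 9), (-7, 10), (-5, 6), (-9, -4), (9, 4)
Hull (CCW) = [(-10, -6), (9, 4), (-7, 10)]

Jarvis march: at each step, from the current hull vertex p, select the next vertex q as the point such that every other point lies strictly to the left of (or on) the directed line p → q. (Equivalently: for every other point r, the cross product (q − p) × (r − p) ≥ 0.)
Starting point (lowest x, tie lowest y): (-10, -6). Wrap until returning to start. Resulting hull: (-10, -6), (9, 4), (-7, 10).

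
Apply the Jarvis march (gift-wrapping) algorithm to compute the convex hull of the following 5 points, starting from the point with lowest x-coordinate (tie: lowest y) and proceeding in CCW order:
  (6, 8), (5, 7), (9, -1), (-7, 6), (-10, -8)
Hull (CCW) = [(-10, -8), (9, -1), (6, 8), (-7, 6)]

Jarvis march: at each step, from the current hull vertex p, select the next vertex q as the point such that every other point lies strictly to the left of (or on) the directed line p → q. (Equivalently: for every other point r, the cross product (q − p) × (r − p) ≥ 0.)
Starting point (lowest x, tie lowest y): (-10, -8). Wrap until returning to start. Resulting hull: (-10, -8), (9, -1), (6, 8), (-7, 6).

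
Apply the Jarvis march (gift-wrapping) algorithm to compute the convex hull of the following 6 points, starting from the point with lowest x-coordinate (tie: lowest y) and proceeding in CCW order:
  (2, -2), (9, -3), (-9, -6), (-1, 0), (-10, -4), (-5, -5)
Hull (CCW) = [(-10, -4), (-9, -6), (9, -3), (-1, 0)]

Jarvis march: at each step, from the current hull vertex p, select the next vertex q as the point such that every other point lies strictly to the left of (or on) the directed line p → q. (Equivalently: for every other point r, the cross product (q − p) × (r − p) ≥ 0.)
Starting point (lowest x, tie lowest y): (-10, -4). Wrap until returning to start. Resulting hull: (-10, -4), (-9, -6), (9, -3), (-1, 0).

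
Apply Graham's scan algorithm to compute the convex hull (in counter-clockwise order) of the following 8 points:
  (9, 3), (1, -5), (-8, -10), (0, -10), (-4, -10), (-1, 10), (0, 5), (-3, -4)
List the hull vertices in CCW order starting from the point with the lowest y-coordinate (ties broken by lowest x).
Hull (CCW) = [(-8, -10), (0, -10), (9, 3), (-1, 10)]

Graham scan procedure:
  1. Find the pivot p₀ = point with lowest y (tie → lowest x): (-8, -10).
  2. Sort the remaining points by polar angle around p₀.
  3. Walk through sorted points, maintaining a stack; pop the top while the last three entries make a non-left turn (cross product ≤ 0).
  4. Final stack is the convex hull in CCW order: (-8, -10), (0, -10), (9, 3), (-1, 10).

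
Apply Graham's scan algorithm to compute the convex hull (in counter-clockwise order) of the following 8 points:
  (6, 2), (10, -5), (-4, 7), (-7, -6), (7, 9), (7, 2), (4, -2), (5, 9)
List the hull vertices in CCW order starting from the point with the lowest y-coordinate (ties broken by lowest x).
Hull (CCW) = [(-7, -6), (10, -5), (7, 9), (5, 9), (-4, 7)]

Graham scan procedure:
  1. Find the pivot p₀ = point with lowest y (tie → lowest x): (-7, -6).
  2. Sort the remaining points by polar angle around p₀.
  3. Walk through sorted points, maintaining a stack; pop the top while the last three entries make a non-left turn (cross product ≤ 0).
  4. Final stack is the convex hull in CCW order: (-7, -6), (10, -5), (7, 9), (5, 9), (-4, 7).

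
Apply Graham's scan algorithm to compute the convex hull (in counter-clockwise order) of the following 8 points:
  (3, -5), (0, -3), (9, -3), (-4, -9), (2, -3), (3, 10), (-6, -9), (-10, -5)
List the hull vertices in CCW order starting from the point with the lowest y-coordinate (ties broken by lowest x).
Hull (CCW) = [(-6, -9), (-4, -9), (9, -3), (3, 10), (-10, -5)]

Graham scan procedure:
  1. Find the pivot p₀ = point with lowest y (tie → lowest x): (-6, -9).
  2. Sort the remaining points by polar angle around p₀.
  3. Walk through sorted points, maintaining a stack; pop the top while the last three entries make a non-left turn (cross product ≤ 0).
  4. Final stack is the convex hull in CCW order: (-6, -9), (-4, -9), (9, -3), (3, 10), (-10, -5).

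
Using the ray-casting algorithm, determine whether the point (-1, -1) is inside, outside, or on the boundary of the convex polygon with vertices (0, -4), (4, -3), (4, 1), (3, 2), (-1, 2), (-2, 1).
The point (-1, -1) lies strictly inside the polygon

Cast a horizontal ray to the right from the query point and count how many polygon edges it crosses (each edge strictly once or zero times, handled with the usual half-open convention). 
Parity of crossings → odd ⇒ inside.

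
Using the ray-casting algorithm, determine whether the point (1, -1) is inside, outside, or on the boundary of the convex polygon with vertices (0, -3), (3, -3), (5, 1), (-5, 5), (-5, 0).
The point (1, -1) lies strictly inside the polygon

Cast a horizontal ray to the right from the query point and count how many polygon edges it crosses (each edge strictly once or zero times, handled with the usual half-open convention). 
Parity of crossings → odd ⇒ inside.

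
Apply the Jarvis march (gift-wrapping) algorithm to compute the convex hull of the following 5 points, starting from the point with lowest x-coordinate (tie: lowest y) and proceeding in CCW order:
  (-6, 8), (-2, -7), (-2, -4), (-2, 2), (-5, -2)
Hull (CCW) = [(-6, 8), (-5, -2), (-2, -7), (-2, 2)]

Jarvis march: at each step, from the current hull vertex p, select the next vertex q as the point such that every other point lies strictly to the left of (or on) the directed line p → q. (Equivalently: for every other point r, the cross product (q − p) × (r − p) ≥ 0.)
Starting point (lowest x, tie lowest y): (-6, 8). Wrap until returning to start. Resulting hull: (-6, 8), (-5, -2), (-2, -7), (-2, 2).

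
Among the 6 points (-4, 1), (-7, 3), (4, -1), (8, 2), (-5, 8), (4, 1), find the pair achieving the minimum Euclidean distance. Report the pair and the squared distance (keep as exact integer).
Pair = ((4, -1), (4, 1)); squared distance = 4

Compute all C(6, 2) = 15 pairwise squared distances (x_i − x_j)² + (y_i − y_j)². The minimum is 4, attained by the pair ((4, -1), (4, 1)).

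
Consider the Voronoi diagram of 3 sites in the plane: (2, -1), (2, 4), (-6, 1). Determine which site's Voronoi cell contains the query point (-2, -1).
Nearest site = (2, -1)

The Voronoi cell of site s contains exactly those query points closer to s than to any other site. Compute squared distances from q = (-2, -1) to each site:
  (2 − -2)² + (-1 − -1)² = 16
  (-6 − -2)² + (1 − -1)² = 20
  (2 − -2)² + (4 − -1)² = 41
Minimum is attained by (2, -1), so q lies in its Voronoi cell.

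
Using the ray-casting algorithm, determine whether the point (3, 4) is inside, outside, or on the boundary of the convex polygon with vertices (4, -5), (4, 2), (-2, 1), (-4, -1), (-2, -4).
The point (3, 4) lies strictly outside the polygon

Cast a horizontal ray to the right from the query point and count how many polygon edges it crosses (each edge strictly once or zero times, handled with the usual half-open convention). 
Parity of crossings → even ⇒ outside.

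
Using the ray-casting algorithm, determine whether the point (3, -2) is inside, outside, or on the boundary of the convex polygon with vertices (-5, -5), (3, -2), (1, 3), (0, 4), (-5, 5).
The point (3, -2) lies on the polygon boundary

Boundary check: the query satisfies the collinearity and bounding-box conditions for some polygon edge, so it lies exactly on the boundary.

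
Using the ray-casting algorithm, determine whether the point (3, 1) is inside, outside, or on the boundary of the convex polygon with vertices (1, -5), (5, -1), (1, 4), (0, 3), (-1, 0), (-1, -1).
The point (3, 1) lies strictly inside the polygon

Cast a horizontal ray to the right from the query point and count how many polygon edges it crosses (each edge strictly once or zero times, handled with the usual half-open convention). 
Parity of crossings → odd ⇒ inside.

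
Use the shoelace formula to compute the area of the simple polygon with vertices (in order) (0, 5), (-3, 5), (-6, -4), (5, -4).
Area = 63

Shoelace formula: Area = (1/2) |Σ_i (x_i · y_{i+1} − x_{i+1} · y_i)| (indices mod n). Compute each cross term:
  (0)(5) − (-3)(5) = 15
  (-3)(-4) − (-6)(5) = 42
  (-6)(-4) − (5)(-4) = 44
  (5)(5) − (0)(-4) = 25
Sum = 126, so (signed) Area = 126/2 = 63, |Area| = 63.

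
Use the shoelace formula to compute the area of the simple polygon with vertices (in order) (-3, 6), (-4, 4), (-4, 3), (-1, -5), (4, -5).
Area = 73/2

Shoelace formula: Area = (1/2) |Σ_i (x_i · y_{i+1} − x_{i+1} · y_i)| (indices mod n). Compute each cross term:
  (-3)(4) − (-4)(6) = 12
  (-4)(3) − (-4)(4) = 4
  (-4)(-5) − (-1)(3) = 23
  (-1)(-5) − (4)(-5) = 25
  (4)(6) − (-3)(-5) = 9
Sum = 73, so (signed) Area = 73/2 = 73/2, |Area| = 73/2.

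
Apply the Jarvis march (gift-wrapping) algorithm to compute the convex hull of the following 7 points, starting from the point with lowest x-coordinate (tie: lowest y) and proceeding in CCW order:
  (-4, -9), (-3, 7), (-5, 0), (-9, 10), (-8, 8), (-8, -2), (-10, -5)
Hull (CCW) = [(-10, -5), (-4, -9), (-3, 7), (-9, 10)]

Jarvis march: at each step, from the current hull vertex p, select the next vertex q as the point such that every other point lies strictly to the left of (or on) the directed line p → q. (Equivalently: for every other point r, the cross product (q − p) × (r − p) ≥ 0.)
Starting point (lowest x, tie lowest y): (-10, -5). Wrap until returning to start. Resulting hull: (-10, -5), (-4, -9), (-3, 7), (-9, 10).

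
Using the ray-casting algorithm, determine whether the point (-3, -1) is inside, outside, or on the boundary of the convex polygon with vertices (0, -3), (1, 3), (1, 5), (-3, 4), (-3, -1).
The point (-3, -1) lies on the polygon boundary

Boundary check: the query satisfies the collinearity and bounding-box conditions for some polygon edge, so it lies exactly on the boundary.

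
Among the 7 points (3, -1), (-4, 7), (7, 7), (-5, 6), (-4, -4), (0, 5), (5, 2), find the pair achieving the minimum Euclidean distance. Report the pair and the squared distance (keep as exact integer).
Pair = ((-4, 7), (-5, 6)); squared distance = 2

Compute all C(7, 2) = 21 pairwise squared distances (x_i − x_j)² + (y_i − y_j)². The minimum is 2, attained by the pair ((-4, 7), (-5, 6)).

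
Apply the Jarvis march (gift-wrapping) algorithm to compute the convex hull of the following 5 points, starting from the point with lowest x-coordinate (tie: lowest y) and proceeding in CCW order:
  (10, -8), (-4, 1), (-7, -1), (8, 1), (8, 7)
Hull (CCW) = [(-7, -1), (10, -8), (8, 7), (-4, 1)]

Jarvis march: at each step, from the current hull vertex p, select the next vertex q as the point such that every other point lies strictly to the left of (or on) the directed line p → q. (Equivalently: for every other point r, the cross product (q − p) × (r − p) ≥ 0.)
Starting point (lowest x, tie lowest y): (-7, -1). Wrap until returning to start. Resulting hull: (-7, -1), (10, -8), (8, 7), (-4, 1).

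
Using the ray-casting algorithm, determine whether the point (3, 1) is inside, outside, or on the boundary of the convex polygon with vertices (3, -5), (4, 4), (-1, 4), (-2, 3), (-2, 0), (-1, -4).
The point (3, 1) lies strictly inside the polygon

Cast a horizontal ray to the right from the query point and count how many polygon edges it crosses (each edge strictly once or zero times, handled with the usual half-open convention). 
Parity of crossings → odd ⇒ inside.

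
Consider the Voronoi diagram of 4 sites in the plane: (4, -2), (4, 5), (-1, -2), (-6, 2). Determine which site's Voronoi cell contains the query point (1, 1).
Nearest site = (-1, -2)

The Voronoi cell of site s contains exactly those query points closer to s than to any other site. Compute squared distances from q = (1, 1) to each site:
  (-1 − 1)² + (-2 − 1)² = 13
  (4 − 1)² + (-2 − 1)² = 18
  (4 − 1)² + (5 − 1)² = 25
  (-6 − 1)² + (2 − 1)² = 50
Minimum is attained by (-1, -2), so q lies in its Voronoi cell.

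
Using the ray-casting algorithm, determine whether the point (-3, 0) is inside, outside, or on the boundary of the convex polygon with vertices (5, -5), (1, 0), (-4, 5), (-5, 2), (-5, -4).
The point (-3, 0) lies strictly inside the polygon

Cast a horizontal ray to the right from the query point and count how many polygon edges it crosses (each edge strictly once or zero times, handled with the usual half-open convention). 
Parity of crossings → odd ⇒ inside.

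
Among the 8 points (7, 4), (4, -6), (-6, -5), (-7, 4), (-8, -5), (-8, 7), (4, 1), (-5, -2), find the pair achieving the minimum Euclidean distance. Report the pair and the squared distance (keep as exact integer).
Pair = ((-6, -5), (-8, -5)); squared distance = 4

Compute all C(8, 2) = 28 pairwise squared distances (x_i − x_j)² + (y_i − y_j)². The minimum is 4, attained by the pair ((-6, -5), (-8, -5)).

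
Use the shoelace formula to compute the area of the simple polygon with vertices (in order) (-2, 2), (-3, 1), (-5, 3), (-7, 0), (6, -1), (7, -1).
Area = 41/2

Shoelace formula: Area = (1/2) |Σ_i (x_i · y_{i+1} − x_{i+1} · y_i)| (indices mod n). Compute each cross term:
  (-2)(1) − (-3)(2) = 4
  (-3)(3) − (-5)(1) = -4
  (-5)(0) − (-7)(3) = 21
  (-7)(-1) − (6)(0) = 7
  (6)(-1) − (7)(-1) = 1
  (7)(2) − (-2)(-1) = 12
Sum = 41, so (signed) Area = 41/2 = 41/2, |Area| = 41/2.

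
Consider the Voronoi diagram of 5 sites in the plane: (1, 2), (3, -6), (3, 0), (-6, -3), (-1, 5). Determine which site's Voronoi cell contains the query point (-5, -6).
Nearest site = (-6, -3)

The Voronoi cell of site s contains exactly those query points closer to s than to any other site. Compute squared distances from q = (-5, -6) to each site:
  (-6 − -5)² + (-3 − -6)² = 10
  (3 − -5)² + (-6 − -6)² = 64
  (1 − -5)² + (2 − -6)² = 100
  (3 − -5)² + (0 − -6)² = 100
  (-1 − -5)² + (5 − -6)² = 137
Minimum is attained by (-6, -3), so q lies in its Voronoi cell.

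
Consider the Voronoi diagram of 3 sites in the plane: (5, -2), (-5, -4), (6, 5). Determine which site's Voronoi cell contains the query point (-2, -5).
Nearest site = (-5, -4)

The Voronoi cell of site s contains exactly those query points closer to s than to any other site. Compute squared distances from q = (-2, -5) to each site:
  (-5 − -2)² + (-4 − -5)² = 10
  (5 − -2)² + (-2 − -5)² = 58
  (6 − -2)² + (5 − -5)² = 164
Minimum is attained by (-5, -4), so q lies in its Voronoi cell.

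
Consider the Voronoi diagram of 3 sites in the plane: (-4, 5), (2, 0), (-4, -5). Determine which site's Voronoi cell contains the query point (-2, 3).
Nearest site = (-4, 5)

The Voronoi cell of site s contains exactly those query points closer to s than to any other site. Compute squared distances from q = (-2, 3) to each site:
  (-4 − -2)² + (5 − 3)² = 8
  (2 − -2)² + (0 − 3)² = 25
  (-4 − -2)² + (-5 − 3)² = 68
Minimum is attained by (-4, 5), so q lies in its Voronoi cell.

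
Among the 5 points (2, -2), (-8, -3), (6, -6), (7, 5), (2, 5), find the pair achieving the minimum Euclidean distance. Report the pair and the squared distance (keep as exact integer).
Pair = ((7, 5), (2, 5)); squared distance = 25

Compute all C(5, 2) = 10 pairwise squared distances (x_i − x_j)² + (y_i − y_j)². The minimum is 25, attained by the pair ((7, 5), (2, 5)).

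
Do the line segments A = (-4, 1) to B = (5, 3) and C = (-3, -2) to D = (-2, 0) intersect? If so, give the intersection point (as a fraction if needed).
No (intersection of containing lines falls outside at least one segment)

Parametrize and solve: t = 5/16, s = 29/16. At least one of these is outside [0, 1], so the segments do not intersect.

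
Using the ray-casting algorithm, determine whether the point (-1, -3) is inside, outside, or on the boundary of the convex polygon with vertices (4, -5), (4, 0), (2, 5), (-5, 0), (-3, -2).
The point (-1, -3) lies strictly outside the polygon

Cast a horizontal ray to the right from the query point and count how many polygon edges it crosses (each edge strictly once or zero times, handled with the usual half-open convention). 
Parity of crossings → even ⇒ outside.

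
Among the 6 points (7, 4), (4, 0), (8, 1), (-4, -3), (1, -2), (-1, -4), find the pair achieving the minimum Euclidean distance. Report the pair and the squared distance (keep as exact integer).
Pair = ((1, -2), (-1, -4)); squared distance = 8

Compute all C(6, 2) = 15 pairwise squared distances (x_i − x_j)² + (y_i − y_j)². The minimum is 8, attained by the pair ((1, -2), (-1, -4)).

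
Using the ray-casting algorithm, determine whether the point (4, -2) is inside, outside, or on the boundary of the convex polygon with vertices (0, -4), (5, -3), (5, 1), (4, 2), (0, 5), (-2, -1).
The point (4, -2) lies strictly inside the polygon

Cast a horizontal ray to the right from the query point and count how many polygon edges it crosses (each edge strictly once or zero times, handled with the usual half-open convention). 
Parity of crossings → odd ⇒ inside.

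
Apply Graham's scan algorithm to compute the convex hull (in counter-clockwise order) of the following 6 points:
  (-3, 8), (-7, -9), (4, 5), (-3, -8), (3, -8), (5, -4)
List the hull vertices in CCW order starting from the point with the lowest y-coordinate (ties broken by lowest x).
Hull (CCW) = [(-7, -9), (3, -8), (5, -4), (4, 5), (-3, 8)]

Graham scan procedure:
  1. Find the pivot p₀ = point with lowest y (tie → lowest x): (-7, -9).
  2. Sort the remaining points by polar angle around p₀.
  3. Walk through sorted points, maintaining a stack; pop the top while the last three entries make a non-left turn (cross product ≤ 0).
  4. Final stack is the convex hull in CCW order: (-7, -9), (3, -8), (5, -4), (4, 5), (-3, 8).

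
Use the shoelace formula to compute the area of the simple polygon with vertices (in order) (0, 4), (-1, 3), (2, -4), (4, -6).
Area = 11

Shoelace formula: Area = (1/2) |Σ_i (x_i · y_{i+1} − x_{i+1} · y_i)| (indices mod n). Compute each cross term:
  (0)(3) − (-1)(4) = 4
  (-1)(-4) − (2)(3) = -2
  (2)(-6) − (4)(-4) = 4
  (4)(4) − (0)(-6) = 16
Sum = 22, so (signed) Area = 22/2 = 11, |Area| = 11.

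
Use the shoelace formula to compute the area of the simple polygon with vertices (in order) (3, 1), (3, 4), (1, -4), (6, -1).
Area = 25/2

Shoelace formula: Area = (1/2) |Σ_i (x_i · y_{i+1} − x_{i+1} · y_i)| (indices mod n). Compute each cross term:
  (3)(4) − (3)(1) = 9
  (3)(-4) − (1)(4) = -16
  (1)(-1) − (6)(-4) = 23
  (6)(1) − (3)(-1) = 9
Sum = 25, so (signed) Area = 25/2 = 25/2, |Area| = 25/2.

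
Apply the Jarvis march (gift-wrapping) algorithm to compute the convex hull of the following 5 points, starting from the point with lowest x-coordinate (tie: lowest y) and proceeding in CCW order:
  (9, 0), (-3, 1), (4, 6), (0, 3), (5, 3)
Hull (CCW) = [(-3, 1), (9, 0), (4, 6)]

Jarvis march: at each step, from the current hull vertex p, select the next vertex q as the point such that every other point lies strictly to the left of (or on) the directed line p → q. (Equivalently: for every other point r, the cross product (q − p) × (r − p) ≥ 0.)
Starting point (lowest x, tie lowest y): (-3, 1). Wrap until returning to start. Resulting hull: (-3, 1), (9, 0), (4, 6).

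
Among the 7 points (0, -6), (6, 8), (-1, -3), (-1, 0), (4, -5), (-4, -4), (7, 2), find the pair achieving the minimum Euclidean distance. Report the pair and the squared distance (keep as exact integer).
Pair = ((-1, -3), (-1, 0)); squared distance = 9

Compute all C(7, 2) = 21 pairwise squared distances (x_i − x_j)² + (y_i − y_j)². The minimum is 9, attained by the pair ((-1, -3), (-1, 0)).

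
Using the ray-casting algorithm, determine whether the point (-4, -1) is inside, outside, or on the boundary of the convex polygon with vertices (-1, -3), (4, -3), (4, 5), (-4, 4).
The point (-4, -1) lies strictly outside the polygon

Cast a horizontal ray to the right from the query point and count how many polygon edges it crosses (each edge strictly once or zero times, handled with the usual half-open convention). 
Parity of crossings → even ⇒ outside.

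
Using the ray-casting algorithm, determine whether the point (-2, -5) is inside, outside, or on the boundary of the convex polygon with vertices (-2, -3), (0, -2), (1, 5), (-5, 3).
The point (-2, -5) lies strictly outside the polygon

Cast a horizontal ray to the right from the query point and count how many polygon edges it crosses (each edge strictly once or zero times, handled with the usual half-open convention). 
Parity of crossings → even ⇒ outside.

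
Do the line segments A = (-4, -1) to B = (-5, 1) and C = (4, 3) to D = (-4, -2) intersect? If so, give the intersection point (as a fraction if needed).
No (intersection of containing lines falls outside at least one segment)

Parametrize and solve: t = -8/21, s = 20/21. At least one of these is outside [0, 1], so the segments do not intersect.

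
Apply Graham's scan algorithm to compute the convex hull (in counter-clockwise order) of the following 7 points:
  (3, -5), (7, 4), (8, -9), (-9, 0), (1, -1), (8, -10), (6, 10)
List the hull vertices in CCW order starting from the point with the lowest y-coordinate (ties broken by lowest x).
Hull (CCW) = [(8, -10), (8, -9), (7, 4), (6, 10), (-9, 0)]

Graham scan procedure:
  1. Find the pivot p₀ = point with lowest y (tie → lowest x): (8, -10).
  2. Sort the remaining points by polar angle around p₀.
  3. Walk through sorted points, maintaining a stack; pop the top while the last three entries make a non-left turn (cross product ≤ 0).
  4. Final stack is the convex hull in CCW order: (8, -10), (8, -9), (7, 4), (6, 10), (-9, 0).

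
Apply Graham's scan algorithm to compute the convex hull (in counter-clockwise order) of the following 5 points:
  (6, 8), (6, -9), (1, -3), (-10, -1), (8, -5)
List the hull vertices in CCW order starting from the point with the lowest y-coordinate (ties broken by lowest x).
Hull (CCW) = [(6, -9), (8, -5), (6, 8), (-10, -1)]

Graham scan procedure:
  1. Find the pivot p₀ = point with lowest y (tie → lowest x): (6, -9).
  2. Sort the remaining points by polar angle around p₀.
  3. Walk through sorted points, maintaining a stack; pop the top while the last three entries make a non-left turn (cross product ≤ 0).
  4. Final stack is the convex hull in CCW order: (6, -9), (8, -5), (6, 8), (-10, -1).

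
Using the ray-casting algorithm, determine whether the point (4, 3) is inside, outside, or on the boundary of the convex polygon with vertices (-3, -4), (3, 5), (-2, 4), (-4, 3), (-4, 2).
The point (4, 3) lies strictly outside the polygon

Cast a horizontal ray to the right from the query point and count how many polygon edges it crosses (each edge strictly once or zero times, handled with the usual half-open convention). 
Parity of crossings → even ⇒ outside.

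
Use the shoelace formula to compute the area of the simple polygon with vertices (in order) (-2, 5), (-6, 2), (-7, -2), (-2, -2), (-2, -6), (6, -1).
Area = 68

Shoelace formula: Area = (1/2) |Σ_i (x_i · y_{i+1} − x_{i+1} · y_i)| (indices mod n). Compute each cross term:
  (-2)(2) − (-6)(5) = 26
  (-6)(-2) − (-7)(2) = 26
  (-7)(-2) − (-2)(-2) = 10
  (-2)(-6) − (-2)(-2) = 8
  (-2)(-1) − (6)(-6) = 38
  (6)(5) − (-2)(-1) = 28
Sum = 136, so (signed) Area = 136/2 = 68, |Area| = 68.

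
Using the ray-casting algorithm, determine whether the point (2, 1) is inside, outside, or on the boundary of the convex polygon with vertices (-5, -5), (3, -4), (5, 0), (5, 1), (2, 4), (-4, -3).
The point (2, 1) lies strictly inside the polygon

Cast a horizontal ray to the right from the query point and count how many polygon edges it crosses (each edge strictly once or zero times, handled with the usual half-open convention). 
Parity of crossings → odd ⇒ inside.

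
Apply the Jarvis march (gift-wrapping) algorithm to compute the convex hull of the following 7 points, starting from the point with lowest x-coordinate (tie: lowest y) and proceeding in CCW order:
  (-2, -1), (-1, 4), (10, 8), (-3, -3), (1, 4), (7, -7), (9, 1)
Hull (CCW) = [(-3, -3), (7, -7), (9, 1), (10, 8), (-1, 4)]

Jarvis march: at each step, from the current hull vertex p, select the next vertex q as the point such that every other point lies strictly to the left of (or on) the directed line p → q. (Equivalently: for every other point r, the cross product (q − p) × (r − p) ≥ 0.)
Starting point (lowest x, tie lowest y): (-3, -3). Wrap until returning to start. Resulting hull: (-3, -3), (7, -7), (9, 1), (10, 8), (-1, 4).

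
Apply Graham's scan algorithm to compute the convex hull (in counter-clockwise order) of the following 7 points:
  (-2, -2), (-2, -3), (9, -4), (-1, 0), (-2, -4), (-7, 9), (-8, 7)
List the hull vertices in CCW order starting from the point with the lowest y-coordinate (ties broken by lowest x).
Hull (CCW) = [(-2, -4), (9, -4), (-7, 9), (-8, 7)]

Graham scan procedure:
  1. Find the pivot p₀ = point with lowest y (tie → lowest x): (-2, -4).
  2. Sort the remaining points by polar angle around p₀.
  3. Walk through sorted points, maintaining a stack; pop the top while the last three entries make a non-left turn (cross product ≤ 0).
  4. Final stack is the convex hull in CCW order: (-2, -4), (9, -4), (-7, 9), (-8, 7).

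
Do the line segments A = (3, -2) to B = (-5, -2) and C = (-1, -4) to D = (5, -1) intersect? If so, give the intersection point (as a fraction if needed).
Yes; intersection at (3, -2) (t = 0 on AB, s = 2/3 on CD)

Parametrize AB as A + t(B − A) = (3 + -8 t, -2 + 0 t) and CD as C + s(D − C) = (-1 + 6 s, -4 + 3 s). Solve the linear system for (t, s). Determinant = 24 ≠ 0, so a unique intersection of the containing lines exists. Solution: t = 0, s = 2/3 — both in [0, 1], so the segments cross. Intersection point: (3, -2).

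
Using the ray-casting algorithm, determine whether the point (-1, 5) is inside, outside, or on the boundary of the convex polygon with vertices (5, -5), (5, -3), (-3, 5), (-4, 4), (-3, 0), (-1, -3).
The point (-1, 5) lies strictly outside the polygon

Cast a horizontal ray to the right from the query point and count how many polygon edges it crosses (each edge strictly once or zero times, handled with the usual half-open convention). 
Parity of crossings → even ⇒ outside.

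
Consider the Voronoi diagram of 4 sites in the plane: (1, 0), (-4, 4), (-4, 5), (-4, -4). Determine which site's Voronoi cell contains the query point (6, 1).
Nearest site = (1, 0)

The Voronoi cell of site s contains exactly those query points closer to s than to any other site. Compute squared distances from q = (6, 1) to each site:
  (1 − 6)² + (0 − 1)² = 26
  (-4 − 6)² + (4 − 1)² = 109
  (-4 − 6)² + (5 − 1)² = 116
  (-4 − 6)² + (-4 − 1)² = 125
Minimum is attained by (1, 0), so q lies in its Voronoi cell.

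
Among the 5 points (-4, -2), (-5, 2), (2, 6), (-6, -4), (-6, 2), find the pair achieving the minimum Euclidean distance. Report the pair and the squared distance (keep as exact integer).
Pair = ((-5, 2), (-6, 2)); squared distance = 1

Compute all C(5, 2) = 10 pairwise squared distances (x_i − x_j)² + (y_i − y_j)². The minimum is 1, attained by the pair ((-5, 2), (-6, 2)).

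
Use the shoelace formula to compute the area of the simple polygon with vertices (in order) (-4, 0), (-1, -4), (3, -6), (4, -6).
Area = 8

Shoelace formula: Area = (1/2) |Σ_i (x_i · y_{i+1} − x_{i+1} · y_i)| (indices mod n). Compute each cross term:
  (-4)(-4) − (-1)(0) = 16
  (-1)(-6) − (3)(-4) = 18
  (3)(-6) − (4)(-6) = 6
  (4)(0) − (-4)(-6) = -24
Sum = 16, so (signed) Area = 16/2 = 8, |Area| = 8.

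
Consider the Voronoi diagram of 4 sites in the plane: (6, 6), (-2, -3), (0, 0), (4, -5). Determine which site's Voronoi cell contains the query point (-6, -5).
Nearest site = (-2, -3)

The Voronoi cell of site s contains exactly those query points closer to s than to any other site. Compute squared distances from q = (-6, -5) to each site:
  (-2 − -6)² + (-3 − -5)² = 20
  (0 − -6)² + (0 − -5)² = 61
  (4 − -6)² + (-5 − -5)² = 100
  (6 − -6)² + (6 − -5)² = 265
Minimum is attained by (-2, -3), so q lies in its Voronoi cell.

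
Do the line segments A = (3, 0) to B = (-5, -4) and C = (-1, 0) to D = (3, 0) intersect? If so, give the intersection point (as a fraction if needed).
Yes; intersection at (3, 0) (t = 0 on AB, s = 1 on CD)

Parametrize AB as A + t(B − A) = (3 + -8 t, 0 + -4 t) and CD as C + s(D − C) = (-1 + 4 s, 0 + 0 s). Solve the linear system for (t, s). Determinant = -16 ≠ 0, so a unique intersection of the containing lines exists. Solution: t = 0, s = 1 — both in [0, 1], so the segments cross. Intersection point: (3, 0).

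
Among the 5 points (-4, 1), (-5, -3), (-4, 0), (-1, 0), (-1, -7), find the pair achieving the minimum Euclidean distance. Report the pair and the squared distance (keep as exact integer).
Pair = ((-4, 1), (-4, 0)); squared distance = 1

Compute all C(5, 2) = 10 pairwise squared distances (x_i − x_j)² + (y_i − y_j)². The minimum is 1, attained by the pair ((-4, 1), (-4, 0)).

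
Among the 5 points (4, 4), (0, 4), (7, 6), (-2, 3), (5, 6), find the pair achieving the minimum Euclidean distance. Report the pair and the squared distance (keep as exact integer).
Pair = ((7, 6), (5, 6)); squared distance = 4

Compute all C(5, 2) = 10 pairwise squared distances (x_i − x_j)² + (y_i − y_j)². The minimum is 4, attained by the pair ((7, 6), (5, 6)).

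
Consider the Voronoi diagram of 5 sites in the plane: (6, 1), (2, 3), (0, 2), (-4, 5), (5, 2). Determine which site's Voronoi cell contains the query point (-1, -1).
Nearest site = (0, 2)

The Voronoi cell of site s contains exactly those query points closer to s than to any other site. Compute squared distances from q = (-1, -1) to each site:
  (0 − -1)² + (2 − -1)² = 10
  (2 − -1)² + (3 − -1)² = 25
  (-4 − -1)² + (5 − -1)² = 45
  (5 − -1)² + (2 − -1)² = 45
  (6 − -1)² + (1 − -1)² = 53
Minimum is attained by (0, 2), so q lies in its Voronoi cell.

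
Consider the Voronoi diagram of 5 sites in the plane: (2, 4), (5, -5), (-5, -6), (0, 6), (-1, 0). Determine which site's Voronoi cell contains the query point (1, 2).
Nearest site = (2, 4)

The Voronoi cell of site s contains exactly those query points closer to s than to any other site. Compute squared distances from q = (1, 2) to each site:
  (2 − 1)² + (4 − 2)² = 5
  (-1 − 1)² + (0 − 2)² = 8
  (0 − 1)² + (6 − 2)² = 17
  (5 − 1)² + (-5 − 2)² = 65
  (-5 − 1)² + (-6 − 2)² = 100
Minimum is attained by (2, 4), so q lies in its Voronoi cell.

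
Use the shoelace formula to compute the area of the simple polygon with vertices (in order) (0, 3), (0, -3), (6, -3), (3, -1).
Area = 15

Shoelace formula: Area = (1/2) |Σ_i (x_i · y_{i+1} − x_{i+1} · y_i)| (indices mod n). Compute each cross term:
  (0)(-3) − (0)(3) = 0
  (0)(-3) − (6)(-3) = 18
  (6)(-1) − (3)(-3) = 3
  (3)(3) − (0)(-1) = 9
Sum = 30, so (signed) Area = 30/2 = 15, |Area| = 15.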